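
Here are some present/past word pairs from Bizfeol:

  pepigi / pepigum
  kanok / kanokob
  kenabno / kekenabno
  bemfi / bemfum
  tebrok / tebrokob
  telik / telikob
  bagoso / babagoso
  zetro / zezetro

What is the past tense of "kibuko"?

kikibuko

bemfi and telik both have last vowel 'i' yet inflect differently (bemfum, telikob), so the last vowel is not what conditions the rule; the final letter is.
"kibuko" ends in -o. The stems ending in -o (kenabno → kekenabno, zetro → zezetro, bagoso → babagoso) repeat the first consonant+vowel as a prefix.
So kibuko → kikibuko.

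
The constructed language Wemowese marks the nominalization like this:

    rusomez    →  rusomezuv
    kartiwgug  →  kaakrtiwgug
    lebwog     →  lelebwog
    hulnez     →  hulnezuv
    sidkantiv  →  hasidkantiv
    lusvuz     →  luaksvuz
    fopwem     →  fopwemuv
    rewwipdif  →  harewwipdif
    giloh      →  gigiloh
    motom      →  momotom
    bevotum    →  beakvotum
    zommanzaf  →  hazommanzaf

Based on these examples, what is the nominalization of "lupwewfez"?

lupwewfezuv

fopwem and bevotum both end in -m yet inflect differently (fopwemuv, beakvotum), so the final letter is not what conditions the rule; the last vowel is.
"lupwewfez" has last vowel 'e'. The stems whose last vowel is 'e' (fopwem → fopwemuv, rusomez → rusomezuv, hulnez → hulnezuv) add -uv.
So lupwewfez → lupwewfezuv.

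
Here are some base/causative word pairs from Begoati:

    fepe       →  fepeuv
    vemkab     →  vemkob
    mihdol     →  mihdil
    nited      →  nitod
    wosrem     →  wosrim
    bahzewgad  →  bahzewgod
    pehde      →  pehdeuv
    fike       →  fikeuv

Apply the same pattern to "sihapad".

wosrem and fepe both have last vowel 'e' yet inflect differently (wosrim, fepeuv), so the last vowel is not what conditions the rule; the final letter is.
"sihapad" ends in -d. The stems ending in -d (bahzewgad → bahzewgod, nited → nitod) change the last vowel to 'o'.
The other patterns: stems ending in -l or -m change the last vowel to 'i'; stems ending in -e add -uv.
So sihapad → sihapod.

sihapod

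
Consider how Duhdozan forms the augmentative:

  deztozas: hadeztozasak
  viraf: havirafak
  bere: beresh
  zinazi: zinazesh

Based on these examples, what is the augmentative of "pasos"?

hapasosak

"pasos" ends in a consonant. The stems ending in a consonant (viraf → havirafak, deztozas → hadeztozasak) add ha- … -ak around the stem.
The other pattern: stems ending in a vowel drop the final letter and add -esh.
So pasos → hapasosak.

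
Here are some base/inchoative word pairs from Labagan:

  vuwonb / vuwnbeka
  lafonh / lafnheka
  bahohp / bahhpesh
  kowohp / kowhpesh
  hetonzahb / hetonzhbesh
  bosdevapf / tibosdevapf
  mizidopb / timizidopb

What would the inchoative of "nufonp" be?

nufnpeka

vuwonb and hetonzahb both end in -b yet inflect differently (vuwnbeka, hetonzhbesh), so the final letter is not what conditions the rule; the second-to-last letter is.
"nufonp" has second-to-last letter 'n'. The stems whose second-to-last letter is 'n' (vuwonb → vuwnbeka, lafonh → lafnheka) delete the last vowel and add -eka.
So nufonp → nufnpeka.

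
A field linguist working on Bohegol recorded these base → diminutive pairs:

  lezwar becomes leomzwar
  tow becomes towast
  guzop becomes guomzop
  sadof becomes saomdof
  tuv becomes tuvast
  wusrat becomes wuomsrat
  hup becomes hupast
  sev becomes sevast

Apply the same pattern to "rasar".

hup and guzop both end in -p yet inflect differently (hupast, guomzop), so the final letter is not what conditions the rule; the number of vowels is.
"rasar" has 2 vowels. The stems with 2 vowels (sadof → saomdof, wusrat → wuomsrat, lezwar → leomzwar) insert -om- after the first vowel.
So rasar → raomsar.

raomsar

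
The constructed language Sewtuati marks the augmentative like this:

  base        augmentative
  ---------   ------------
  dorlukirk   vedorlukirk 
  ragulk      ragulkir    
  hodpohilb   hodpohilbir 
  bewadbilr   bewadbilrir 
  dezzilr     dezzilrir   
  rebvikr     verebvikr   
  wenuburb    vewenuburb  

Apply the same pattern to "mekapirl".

ragulk and dorlukirk both end in -k yet inflect differently (ragulkir, vedorlukirk), so the final letter is not what conditions the rule; the second-to-last letter is.
"mekapirl" has second-to-last letter 'r'. The stems whose second-to-last letter is 'r' (dorlukirk → vedorlukirk, wenuburb → vewenuburb) add the prefix ve-.
So mekapirl → vemekapirl.

vemekapirl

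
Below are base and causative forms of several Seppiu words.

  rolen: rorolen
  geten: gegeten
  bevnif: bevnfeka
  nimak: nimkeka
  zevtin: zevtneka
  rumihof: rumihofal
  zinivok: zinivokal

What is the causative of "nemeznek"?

"nemeznek" has last vowel 'e'. The stems whose last vowel is 'e' (rolen → rorolen, geten → gegeten) repeat the first consonant+vowel as a prefix.
So nemeznek → nenemeznek.

nenemeznek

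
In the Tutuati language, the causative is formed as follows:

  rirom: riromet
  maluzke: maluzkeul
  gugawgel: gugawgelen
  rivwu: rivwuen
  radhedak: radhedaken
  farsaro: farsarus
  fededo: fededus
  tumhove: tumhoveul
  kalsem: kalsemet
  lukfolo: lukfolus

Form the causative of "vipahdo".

vipahdus

lukfolo and rirom both have last vowel 'o' yet inflect differently (lukfolus, riromet), so the last vowel is not what conditions the rule; the final letter is.
"vipahdo" ends in -o. The stems ending in -o (lukfolo → lukfolus, farsaro → farsarus, fededo → fededus) drop the final letter and add -us.
The other patterns: stems ending in -e add -ul; stems ending in -m add -et; stems ending in -k, -l or -u add -en.
So vipahdo → vipahdus.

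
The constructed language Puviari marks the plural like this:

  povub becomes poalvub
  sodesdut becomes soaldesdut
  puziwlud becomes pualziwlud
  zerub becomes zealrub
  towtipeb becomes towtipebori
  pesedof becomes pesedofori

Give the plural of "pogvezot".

pogvezotori

"pogvezot" has last vowel 'o'. The one such stem in the data (pesedof → pesedofori) adds -ori, so the same rule applies.
So pogvezot → pogvezotori.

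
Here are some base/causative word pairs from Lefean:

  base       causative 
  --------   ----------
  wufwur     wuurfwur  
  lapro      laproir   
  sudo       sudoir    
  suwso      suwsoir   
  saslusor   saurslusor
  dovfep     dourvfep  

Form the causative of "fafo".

fafoir

"fafo" ends in -o. The stems ending in -o (lapro → laproir, suwso → suwsoir, sudo → sudoir) add -ir.
The other pattern: stems ending in -p or -r insert -ur- after the first vowel.
So fafo → fafoir.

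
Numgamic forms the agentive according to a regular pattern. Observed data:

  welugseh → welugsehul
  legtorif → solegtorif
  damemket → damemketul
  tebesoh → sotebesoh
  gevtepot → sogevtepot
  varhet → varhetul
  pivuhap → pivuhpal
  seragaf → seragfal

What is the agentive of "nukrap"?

welugseh and tebesoh both end in -h yet inflect differently (welugsehul, sotebesoh), so the final letter is not what conditions the rule; the last vowel is.
"nukrap" has last vowel 'a'. The stems whose last vowel is 'a' (seragaf → seragfal, pivuhap → pivuhpal) delete the last vowel and add -al.
So nukrap → nukrpal.

nukrpal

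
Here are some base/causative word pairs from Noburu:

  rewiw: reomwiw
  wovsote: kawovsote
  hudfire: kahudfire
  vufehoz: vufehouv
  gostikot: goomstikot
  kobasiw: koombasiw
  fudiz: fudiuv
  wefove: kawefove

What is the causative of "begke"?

kabegke

"begke" ends in -e. The stems ending in -e (wefove → kawefove, wovsote → kawovsote, hudfire → kahudfire) add the prefix ka-.
The other patterns: stems ending in -z drop the final letter and add -uv; stems ending in -t or -w insert -om- after the first vowel.
So begke → kabegke.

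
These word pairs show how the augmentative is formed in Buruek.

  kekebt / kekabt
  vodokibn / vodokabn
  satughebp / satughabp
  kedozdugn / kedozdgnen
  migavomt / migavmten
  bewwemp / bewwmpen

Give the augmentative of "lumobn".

"lumobn" has second-to-last letter 'b'. The stems whose second-to-last letter is 'b' (kekebt → kekabt, vodokibn → vodokabn, satughebp → satughabp) change the last vowel to 'a'.
So lumobn → lumabn.

lumabn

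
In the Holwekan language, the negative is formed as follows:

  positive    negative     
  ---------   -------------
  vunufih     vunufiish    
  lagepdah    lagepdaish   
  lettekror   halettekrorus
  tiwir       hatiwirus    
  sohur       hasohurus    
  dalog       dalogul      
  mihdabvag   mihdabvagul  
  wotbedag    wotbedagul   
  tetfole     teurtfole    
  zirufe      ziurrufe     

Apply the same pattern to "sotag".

sotagul

vunufih and tiwir both have last vowel 'i' yet inflect differently (vunufiish, hatiwirus), so the last vowel is not what conditions the rule; the final letter is.
"sotag" ends in -g. The stems ending in -g (dalog → dalogul, mihdabvag → mihdabvagul, wotbedag → wotbedagul) add -ul.
So sotag → sotagul.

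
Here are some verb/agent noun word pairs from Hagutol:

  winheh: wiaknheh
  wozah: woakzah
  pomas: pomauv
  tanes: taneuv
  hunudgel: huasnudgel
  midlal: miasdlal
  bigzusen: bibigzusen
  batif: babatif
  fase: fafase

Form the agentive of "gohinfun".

"gohinfun" ends in -n. The one such stem in the data (bigzusen → bibigzusen) repeats the first consonant+vowel as a prefix (as do batif, fase), so the same rule applies.
So gohinfun → gogohinfun.

gogohinfun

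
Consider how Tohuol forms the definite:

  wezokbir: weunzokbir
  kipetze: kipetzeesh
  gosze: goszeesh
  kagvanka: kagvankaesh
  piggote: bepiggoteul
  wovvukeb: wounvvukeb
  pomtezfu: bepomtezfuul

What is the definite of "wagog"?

piggote and kipetze both end in -e yet inflect differently (bepiggoteul, kipetzeesh), so the final letter is not what conditions the rule; the first letter is.
"wagog" begins with w-. The stems beginning with w- (wezokbir → weunzokbir, wovvukeb → wounvvukeb) insert -un- after the first vowel.
The other patterns: stems beginning with p- add be- … -ul around the stem; stems beginning with g- or k- add -esh.
So wagog → waungog.

waungog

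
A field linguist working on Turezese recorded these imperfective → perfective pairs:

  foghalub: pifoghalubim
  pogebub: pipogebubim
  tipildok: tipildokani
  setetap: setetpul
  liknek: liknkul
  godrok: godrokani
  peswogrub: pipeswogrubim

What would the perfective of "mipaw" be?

tipildok and liknek both end in -k yet inflect differently (tipildokani, liknkul), so the final letter is not what conditions the rule; the last vowel is.
"mipaw" has last vowel 'a'. The one such stem in the data (setetap → setetpul) deletes the last vowel and adds -ul (as does liknek), so the same rule applies.
So mipaw → mipwul.

mipwul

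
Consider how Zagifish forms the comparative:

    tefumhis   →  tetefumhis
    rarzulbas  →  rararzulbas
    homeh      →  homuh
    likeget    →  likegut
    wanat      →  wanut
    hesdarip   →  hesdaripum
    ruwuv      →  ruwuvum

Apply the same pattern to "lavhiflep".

rarzulbas and wanat both have last vowel 'a' yet inflect differently (rararzulbas, wanut), so the last vowel is not what conditions the rule; the final letter is.
"lavhiflep" ends in -p. The one such stem in the data (hesdarip → hesdaripum) adds -um, so the same rule applies.
The other patterns: stems ending in -s repeat the first consonant+vowel as a prefix; stems ending in -h or -t change the last vowel to 'u'.
So lavhiflep → lavhiflepum.

lavhiflepum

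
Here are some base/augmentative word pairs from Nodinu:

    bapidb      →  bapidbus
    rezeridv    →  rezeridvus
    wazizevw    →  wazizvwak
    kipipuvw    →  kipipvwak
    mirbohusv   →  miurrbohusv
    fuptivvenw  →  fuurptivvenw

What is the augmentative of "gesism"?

rezeridv and mirbohusv both end in -v yet inflect differently (rezeridvus, miurrbohusv), so the final letter is not what conditions the rule; the second-to-last letter is.
"gesism" has second-to-last letter 's'. The one such stem in the data (mirbohusv → miurrbohusv) inserts -ur- after the first vowel (as does fuptivvenw), so the same rule applies.
The other patterns: stems whose second-to-last letter is 'd' add -us; stems whose second-to-last letter is 'v' delete the last vowel and add -ak.
So gesism → geursism.

geursism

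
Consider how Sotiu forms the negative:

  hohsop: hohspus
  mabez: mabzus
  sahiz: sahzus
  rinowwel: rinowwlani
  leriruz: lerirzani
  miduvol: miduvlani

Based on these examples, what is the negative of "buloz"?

sahiz and leriruz both end in -z yet inflect differently (sahzus, lerirzani), so the final letter is not what conditions the rule; the number of vowels is.
"buloz" has 2 vowels. The stems with 2 vowels (hohsop → hohspus, sahiz → sahzus, mabez → mabzus) delete the last vowel and add -us.
So buloz → bulzus.

bulzus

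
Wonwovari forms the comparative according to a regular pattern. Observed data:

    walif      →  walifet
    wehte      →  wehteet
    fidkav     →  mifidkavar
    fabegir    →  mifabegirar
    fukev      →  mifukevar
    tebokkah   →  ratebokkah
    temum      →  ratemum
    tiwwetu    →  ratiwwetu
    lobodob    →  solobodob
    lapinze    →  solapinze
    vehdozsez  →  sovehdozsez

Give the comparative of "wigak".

wehte and lapinze both end in -e yet inflect differently (wehteet, solapinze), so the final letter is not what conditions the rule; the first letter is.
"wigak" begins with w-. The stems beginning with w- (walif → walifet, wehte → wehteet) add -et.
So wigak → wigaket.

wigaket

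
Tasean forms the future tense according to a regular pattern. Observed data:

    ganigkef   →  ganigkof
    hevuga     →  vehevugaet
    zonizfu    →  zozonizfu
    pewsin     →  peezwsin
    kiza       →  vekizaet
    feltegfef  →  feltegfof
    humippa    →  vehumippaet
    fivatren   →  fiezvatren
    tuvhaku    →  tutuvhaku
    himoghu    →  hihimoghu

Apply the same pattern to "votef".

votof

"votef" ends in -f. The stems ending in -f (feltegfef → feltegfof, ganigkef → ganigkof) change the last vowel to 'o'.
The other patterns: stems ending in -n insert -ez- after the first vowel; stems ending in -u repeat the first consonant+vowel as a prefix; stems ending in -a add ve- … -et around the stem.
So votef → votof.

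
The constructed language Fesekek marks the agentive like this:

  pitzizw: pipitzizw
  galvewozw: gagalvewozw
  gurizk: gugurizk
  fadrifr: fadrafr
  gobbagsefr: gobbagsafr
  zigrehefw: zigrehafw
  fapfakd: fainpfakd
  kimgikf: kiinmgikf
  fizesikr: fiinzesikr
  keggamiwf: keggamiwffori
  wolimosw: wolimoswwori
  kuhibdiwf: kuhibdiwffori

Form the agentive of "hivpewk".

hivpewkkori

pitzizw and zigrehefw both end in -w yet inflect differently (pipitzizw, zigrehafw), so the final letter is not what conditions the rule; the second-to-last letter is.
"hivpewk" has second-to-last letter 'w'. The stems whose second-to-last letter is 'w' (keggamiwf → keggamiwffori, kuhibdiwf → kuhibdiwffori) double the final consonant and add -ori.
The other patterns: stems whose second-to-last letter is 'z' repeat the first consonant+vowel as a prefix; stems whose second-to-last letter is 'f' change the last vowel to 'a'; stems whose second-to-last letter is 'k' insert -in- after the first vowel.
So hivpewk → hivpewkkori.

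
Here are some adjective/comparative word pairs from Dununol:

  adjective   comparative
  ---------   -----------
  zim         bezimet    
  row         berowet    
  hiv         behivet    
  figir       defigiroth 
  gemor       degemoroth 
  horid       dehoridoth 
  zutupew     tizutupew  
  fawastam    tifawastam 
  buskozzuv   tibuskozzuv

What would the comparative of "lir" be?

beliret

row and zutupew both end in -w yet inflect differently (berowet, tizutupew), so the final letter is not what conditions the rule; the number of vowels is.
"lir" has 1 vowel. The stems with 1 vowel (zim → bezimet, row → berowet, hiv → behivet) add be- … -et around the stem.
So lir → beliret.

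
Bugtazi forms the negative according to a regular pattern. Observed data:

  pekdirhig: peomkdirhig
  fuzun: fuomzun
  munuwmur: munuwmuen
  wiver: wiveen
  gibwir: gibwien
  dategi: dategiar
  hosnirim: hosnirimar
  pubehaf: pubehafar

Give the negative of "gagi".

"gagi" ends in -i. The one such stem in the data (dategi → dategiar) adds -ar, so the same rule applies.
The other patterns: stems ending in -g or -n insert -om- after the first vowel; stems ending in -r drop the final letter and add -en.
So gagi → gagiar.

gagiar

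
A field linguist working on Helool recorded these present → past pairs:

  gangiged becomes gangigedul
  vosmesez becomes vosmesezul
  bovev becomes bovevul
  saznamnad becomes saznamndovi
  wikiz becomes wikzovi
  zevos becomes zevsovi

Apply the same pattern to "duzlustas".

duzlustsovi

"duzlustas" has last vowel 'a'. The one such stem in the data (saznamnad → saznamndovi) deletes the last vowel and adds -ovi (as do wikiz, zevos), so the same rule applies.
The other pattern: stems whose last vowel is 'e' add -ul.
So duzlustas → duzlustsovi.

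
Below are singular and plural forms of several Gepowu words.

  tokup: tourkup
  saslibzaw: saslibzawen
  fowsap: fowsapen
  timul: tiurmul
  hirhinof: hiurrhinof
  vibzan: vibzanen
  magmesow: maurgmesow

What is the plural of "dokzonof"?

dourkzonof

saslibzaw and magmesow both end in -w yet inflect differently (saslibzawen, maurgmesow), so the final letter is not what conditions the rule; the last vowel is.
"dokzonof" has last vowel 'o'. The stems whose last vowel is 'o' (magmesow → maurgmesow, hirhinof → hiurrhinof) insert -ur- after the first vowel.
The other pattern: stems whose last vowel is 'a' add -en.
So dokzonof → dourkzonof.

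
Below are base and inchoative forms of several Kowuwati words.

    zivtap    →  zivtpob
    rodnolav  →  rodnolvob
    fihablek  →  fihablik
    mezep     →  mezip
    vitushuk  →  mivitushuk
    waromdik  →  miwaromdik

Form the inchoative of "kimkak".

kimkkob

zivtap and mezep both end in -p yet inflect differently (zivtpob, mezip), so the final letter is not what conditions the rule; the last vowel is.
"kimkak" has last vowel 'a'. The stems whose last vowel is 'a' (zivtap → zivtpob, rodnolav → rodnolvob) delete the last vowel and add -ob.
So kimkak → kimkkob.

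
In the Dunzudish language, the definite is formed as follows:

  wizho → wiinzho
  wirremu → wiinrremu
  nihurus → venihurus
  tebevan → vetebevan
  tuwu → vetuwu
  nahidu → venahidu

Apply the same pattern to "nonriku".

venonriku

wirremu and tuwu both end in -u yet inflect differently (wiinrremu, vetuwu), so the final letter is not what conditions the rule; the first letter is.
"nonriku" begins with n-. The stems beginning with n- (nihurus → venihurus, nahidu → venahidu) add the prefix ve-.
So nonriku → venonriku.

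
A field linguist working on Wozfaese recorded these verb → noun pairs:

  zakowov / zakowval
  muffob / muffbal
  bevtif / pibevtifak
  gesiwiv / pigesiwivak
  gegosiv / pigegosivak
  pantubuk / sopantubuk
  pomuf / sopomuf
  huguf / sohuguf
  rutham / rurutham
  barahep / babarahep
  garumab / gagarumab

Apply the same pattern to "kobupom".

kobupmal

zakowov and gesiwiv both end in -v yet inflect differently (zakowval, pigesiwivak), so the final letter is not what conditions the rule; the last vowel is.
"kobupom" has last vowel 'o'. The stems whose last vowel is 'o' (zakowov → zakowval, muffob → muffbal) delete the last vowel and add -al.
The other patterns: stems whose last vowel is 'i' add pi- … -ak around the stem; stems whose last vowel is 'u' add the prefix so-; stems whose last vowel is 'a' or 'e' repeat the first consonant+vowel as a prefix.
So kobupom → kobupmal.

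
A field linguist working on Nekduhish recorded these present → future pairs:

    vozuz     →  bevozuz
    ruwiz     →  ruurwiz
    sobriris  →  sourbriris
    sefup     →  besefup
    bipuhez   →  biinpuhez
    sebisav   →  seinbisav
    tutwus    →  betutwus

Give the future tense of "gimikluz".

"gimikluz" has last vowel 'u'. The stems whose last vowel is 'u' (vozuz → bevozuz, tutwus → betutwus, sefup → besefup) add the prefix be-.
So gimikluz → begimikluz.

begimikluz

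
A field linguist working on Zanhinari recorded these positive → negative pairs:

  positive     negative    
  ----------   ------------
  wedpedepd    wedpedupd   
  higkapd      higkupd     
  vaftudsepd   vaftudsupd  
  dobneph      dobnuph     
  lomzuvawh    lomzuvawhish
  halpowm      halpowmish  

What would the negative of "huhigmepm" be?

dobneph and lomzuvawh both end in -h yet inflect differently (dobnuph, lomzuvawhish), so the final letter is not what conditions the rule; the second-to-last letter is.
"huhigmepm" has second-to-last letter 'p'. The stems whose second-to-last letter is 'p' (wedpedepd → wedpedupd, higkapd → higkupd, vaftudsepd → vaftudsupd) change the last vowel to 'u'.
The other pattern: stems whose second-to-last letter is 'w' add -ish.
So huhigmepm → huhigmupm.

huhigmupm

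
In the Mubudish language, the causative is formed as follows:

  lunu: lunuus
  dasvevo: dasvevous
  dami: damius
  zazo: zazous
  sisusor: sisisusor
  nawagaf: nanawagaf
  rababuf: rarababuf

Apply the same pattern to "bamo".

bamous

dasvevo and sisusor both have last vowel 'o' yet inflect differently (dasvevous, sisisusor), so the last vowel is not what conditions the rule; whether the stem ends in a vowel or a consonant is.
"bamo" ends in a vowel. The stems ending in a vowel (lunu → lunuus, dasvevo → dasvevous, dami → damius) add -us.
So bamo → bamous.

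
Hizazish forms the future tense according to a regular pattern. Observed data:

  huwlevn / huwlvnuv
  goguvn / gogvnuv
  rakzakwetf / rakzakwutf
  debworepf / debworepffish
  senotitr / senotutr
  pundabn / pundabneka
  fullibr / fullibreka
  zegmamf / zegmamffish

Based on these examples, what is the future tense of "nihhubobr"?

fullibr and senotitr both end in -r yet inflect differently (fullibreka, senotutr), so the final letter is not what conditions the rule; the second-to-last letter is.
"nihhubobr" has second-to-last letter 'b'. The stems whose second-to-last letter is 'b' (fullibr → fullibreka, pundabn → pundabneka) add -eka.
The other patterns: stems whose second-to-last letter is 't' change the last vowel to 'u'; stems whose second-to-last letter is 'v' delete the last vowel and add -uv; stems whose second-to-last letter is 'm' or 'p' double the final consonant and add -ish.
So nihhubobr → nihhubobreka.

nihhubobreka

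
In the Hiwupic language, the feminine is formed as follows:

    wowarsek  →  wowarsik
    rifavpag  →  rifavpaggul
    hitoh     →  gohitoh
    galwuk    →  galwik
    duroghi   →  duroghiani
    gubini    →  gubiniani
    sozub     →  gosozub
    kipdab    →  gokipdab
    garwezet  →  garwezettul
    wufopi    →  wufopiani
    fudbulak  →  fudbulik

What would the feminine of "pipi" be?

pipiani

"pipi" ends in -i. The stems ending in -i (wufopi → wufopiani, duroghi → duroghiani, gubini → gubiniani) add -ani.
The other patterns: stems ending in -k change the last vowel to 'i'; stems ending in -b or -h add the prefix go-; stems ending in -g or -t double the final consonant and add -ul.
So pipi → pipiani.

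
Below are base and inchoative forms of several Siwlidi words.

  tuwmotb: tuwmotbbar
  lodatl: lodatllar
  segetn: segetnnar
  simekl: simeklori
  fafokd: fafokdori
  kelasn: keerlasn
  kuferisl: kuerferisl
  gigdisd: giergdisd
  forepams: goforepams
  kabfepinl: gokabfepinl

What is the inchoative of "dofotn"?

lodatl and simekl both end in -l yet inflect differently (lodatllar, simeklori), so the final letter is not what conditions the rule; the second-to-last letter is.
"dofotn" has second-to-last letter 't'. The stems whose second-to-last letter is 't' (tuwmotb → tuwmotbbar, lodatl → lodatllar, segetn → segetnnar) double the final consonant and add -ar.
The other patterns: stems whose second-to-last letter is 'k' add -ori; stems whose second-to-last letter is 's' insert -er- after the first vowel; stems whose second-to-last letter is 'm' or 'n' add the prefix go-.
So dofotn → dofotnnar.

dofotnnar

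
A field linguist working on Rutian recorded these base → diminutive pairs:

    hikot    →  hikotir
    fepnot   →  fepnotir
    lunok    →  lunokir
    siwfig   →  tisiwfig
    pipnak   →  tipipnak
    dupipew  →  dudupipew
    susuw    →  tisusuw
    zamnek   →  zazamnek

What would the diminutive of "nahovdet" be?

"nahovdet" has last vowel 'e'. The stems whose last vowel is 'e' (dupipew → dudupipew, zamnek → zazamnek) repeat the first consonant+vowel as a prefix.
So nahovdet → nanahovdet.

nanahovdet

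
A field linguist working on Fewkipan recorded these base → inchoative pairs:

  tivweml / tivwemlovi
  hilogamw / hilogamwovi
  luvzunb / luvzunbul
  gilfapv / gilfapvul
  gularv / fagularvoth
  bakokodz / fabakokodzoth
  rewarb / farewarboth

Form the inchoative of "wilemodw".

fawilemodwoth

gilfapv and gularv both end in -v yet inflect differently (gilfapvul, fagularvoth), so the final letter is not what conditions the rule; the second-to-last letter is.
"wilemodw" has second-to-last letter 'd'. The one such stem in the data (bakokodz → fabakokodzoth) adds fa- … -oth around the stem, so the same rule applies.
The other patterns: stems whose second-to-last letter is 'm' add -ovi; stems whose second-to-last letter is 'n' or 'p' add -ul.
So wilemodw → fawilemodwoth.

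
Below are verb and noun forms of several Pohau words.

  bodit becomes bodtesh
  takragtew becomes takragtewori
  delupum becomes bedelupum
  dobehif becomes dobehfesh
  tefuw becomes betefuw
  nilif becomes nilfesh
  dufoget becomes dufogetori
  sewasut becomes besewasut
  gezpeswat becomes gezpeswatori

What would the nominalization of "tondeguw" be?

sewasut and bodit both end in -t yet inflect differently (besewasut, bodtesh), so the final letter is not what conditions the rule; the last vowel is.
"tondeguw" has last vowel 'u'. The stems whose last vowel is 'u' (delupum → bedelupum, sewasut → besewasut, tefuw → betefuw) add the prefix be-.
So tondeguw → betondeguw.

betondeguw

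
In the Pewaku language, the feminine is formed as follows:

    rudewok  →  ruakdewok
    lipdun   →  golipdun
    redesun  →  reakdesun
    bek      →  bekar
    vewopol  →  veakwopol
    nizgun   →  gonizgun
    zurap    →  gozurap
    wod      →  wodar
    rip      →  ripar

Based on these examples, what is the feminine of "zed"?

zedar

rip and zurap both end in -p yet inflect differently (ripar, gozurap), so the final letter is not what conditions the rule; the number of vowels is.
"zed" has 1 vowel. The stems with 1 vowel (bek → bekar, wod → wodar, rip → ripar) add -ar.
The other patterns: stems with 2 vowels add the prefix go-; stems with 3 vowels insert -ak- after the first vowel.
So zed → zedar.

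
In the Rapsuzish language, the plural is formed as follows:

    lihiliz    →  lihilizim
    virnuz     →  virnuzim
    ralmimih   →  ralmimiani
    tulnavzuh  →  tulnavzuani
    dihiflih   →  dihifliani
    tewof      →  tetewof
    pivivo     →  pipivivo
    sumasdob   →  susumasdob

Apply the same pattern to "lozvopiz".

lozvopizim

lihiliz and ralmimih both have last vowel 'i' yet inflect differently (lihilizim, ralmimiani), so the last vowel is not what conditions the rule; the final letter is.
"lozvopiz" ends in -z. The stems ending in -z (lihiliz → lihilizim, virnuz → virnuzim) add -im.
The other patterns: stems ending in -h drop the final letter and add -ani; stems ending in -b, -f or -o repeat the first consonant+vowel as a prefix.
So lozvopiz → lozvopizim.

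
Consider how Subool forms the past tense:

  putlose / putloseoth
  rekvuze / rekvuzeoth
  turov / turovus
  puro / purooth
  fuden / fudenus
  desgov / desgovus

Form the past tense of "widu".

widuoth

fuden and putlose both have last vowel 'e' yet inflect differently (fudenus, putloseoth), so the last vowel is not what conditions the rule; whether the stem ends in a vowel or a consonant is.
"widu" ends in a vowel. The stems ending in a vowel (putlose → putloseoth, puro → purooth, rekvuze → rekvuzeoth) add -oth.
So widu → widuoth.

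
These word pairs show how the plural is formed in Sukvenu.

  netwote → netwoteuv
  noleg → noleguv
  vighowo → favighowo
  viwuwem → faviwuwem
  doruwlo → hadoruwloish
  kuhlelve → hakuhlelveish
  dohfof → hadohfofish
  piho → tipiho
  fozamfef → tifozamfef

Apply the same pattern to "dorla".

hadorlaish

vighowo and doruwlo both end in -o yet inflect differently (favighowo, hadoruwloish), so the final letter is not what conditions the rule; the first letter is.
"dorla" begins with d-. The stems beginning with d- (doruwlo → hadoruwloish, dohfof → hadohfofish) add ha- … -ish around the stem.
So dorla → hadorlaish.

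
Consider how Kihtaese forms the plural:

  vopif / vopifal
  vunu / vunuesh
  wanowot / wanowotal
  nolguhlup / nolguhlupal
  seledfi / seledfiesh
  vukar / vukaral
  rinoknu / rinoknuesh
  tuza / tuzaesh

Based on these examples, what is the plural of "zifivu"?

zifivuesh

"zifivu" ends in a vowel. The stems ending in a vowel (rinoknu → rinoknuesh, vunu → vunuesh, tuza → tuzaesh) add -esh.
So zifivu → zifivuesh.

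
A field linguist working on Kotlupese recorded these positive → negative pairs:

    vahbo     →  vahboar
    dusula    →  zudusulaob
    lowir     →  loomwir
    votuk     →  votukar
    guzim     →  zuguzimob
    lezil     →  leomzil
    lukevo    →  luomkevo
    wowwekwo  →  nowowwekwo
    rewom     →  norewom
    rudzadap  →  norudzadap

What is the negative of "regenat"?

noregenat

lukevo and vahbo both end in -o yet inflect differently (luomkevo, vahboar), so the final letter is not what conditions the rule; the first letter is.
"regenat" begins with r-. The stems beginning with r- (rewom → norewom, rudzadap → norudzadap) add the prefix no-.
The other patterns: stems beginning with l- insert -om- after the first vowel; stems beginning with v- add -ar; stems beginning with d- or g- add zu- … -ob around the stem.
So regenat → noregenat.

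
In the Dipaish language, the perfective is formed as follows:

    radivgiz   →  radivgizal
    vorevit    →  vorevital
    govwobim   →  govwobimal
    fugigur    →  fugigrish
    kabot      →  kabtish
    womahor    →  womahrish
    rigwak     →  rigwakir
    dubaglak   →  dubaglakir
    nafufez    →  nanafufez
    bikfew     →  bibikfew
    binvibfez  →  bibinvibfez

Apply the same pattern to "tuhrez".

tutuhrez

vorevit and kabot both end in -t yet inflect differently (vorevital, kabtish), so the final letter is not what conditions the rule; the last vowel is.
"tuhrez" has last vowel 'e'. The stems whose last vowel is 'e' (nafufez → nanafufez, bikfew → bibikfew, binvibfez → bibinvibfez) repeat the first consonant+vowel as a prefix.
The other patterns: stems whose last vowel is 'i' add -al; stems whose last vowel is 'o' or 'u' delete the last vowel and add -ish; stems whose last vowel is 'a' add -ir.
So tuhrez → tutuhrez.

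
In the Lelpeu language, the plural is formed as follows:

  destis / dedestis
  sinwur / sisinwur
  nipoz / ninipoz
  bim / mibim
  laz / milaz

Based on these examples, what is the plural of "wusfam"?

nipoz and laz both end in -z yet inflect differently (ninipoz, milaz), so the final letter is not what conditions the rule; the number of vowels is.
"wusfam" has 2 vowels. The stems with 2 vowels (destis → dedestis, sinwur → sisinwur, nipoz → ninipoz) repeat the first consonant+vowel as a prefix.
The other pattern: stems with 1 vowel add the prefix mi-.
So wusfam → wuwusfam.

wuwusfam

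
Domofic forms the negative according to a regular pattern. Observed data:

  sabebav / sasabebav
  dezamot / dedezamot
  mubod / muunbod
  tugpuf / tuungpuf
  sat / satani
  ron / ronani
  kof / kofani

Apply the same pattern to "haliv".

haunliv

kof and tugpuf both end in -f yet inflect differently (kofani, tuungpuf), so the final letter is not what conditions the rule; the number of vowels is.
"haliv" has 2 vowels. The stems with 2 vowels (mubod → muunbod, tugpuf → tuungpuf) insert -un- after the first vowel.
So haliv → haunliv.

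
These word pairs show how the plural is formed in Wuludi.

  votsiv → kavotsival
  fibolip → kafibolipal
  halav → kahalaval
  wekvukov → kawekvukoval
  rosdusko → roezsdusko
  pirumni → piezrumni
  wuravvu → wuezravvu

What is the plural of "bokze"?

boezkze

wekvukov and rosdusko both have last vowel 'o' yet inflect differently (kawekvukoval, roezsdusko), so the last vowel is not what conditions the rule; whether the stem ends in a vowel or a consonant is.
"bokze" ends in a vowel. The stems ending in a vowel (rosdusko → roezsdusko, pirumni → piezrumni, wuravvu → wuezravvu) insert -ez- after the first vowel.
So bokze → boezkze.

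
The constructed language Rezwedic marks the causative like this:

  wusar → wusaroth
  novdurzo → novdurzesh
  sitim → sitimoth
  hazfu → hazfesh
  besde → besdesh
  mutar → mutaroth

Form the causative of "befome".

"befome" ends in a vowel. The stems ending in a vowel (besde → besdesh, hazfu → hazfesh, novdurzo → novdurzesh) drop the final letter and add -esh.
The other pattern: stems ending in a consonant add -oth.
So befome → befomesh.

befomesh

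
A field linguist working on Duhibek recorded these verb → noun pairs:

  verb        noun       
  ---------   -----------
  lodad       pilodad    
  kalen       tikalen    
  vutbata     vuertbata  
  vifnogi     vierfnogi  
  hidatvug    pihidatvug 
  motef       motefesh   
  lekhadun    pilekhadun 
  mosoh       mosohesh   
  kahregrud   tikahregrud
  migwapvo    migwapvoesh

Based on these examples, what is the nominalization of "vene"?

kalen and lekhadun both end in -n yet inflect differently (tikalen, pilekhadun), so the final letter is not what conditions the rule; the first letter is.
"vene" begins with v-. The stems beginning with v- (vutbata → vuertbata, vifnogi → vierfnogi) insert -er- after the first vowel.
So vene → veerne.

veerne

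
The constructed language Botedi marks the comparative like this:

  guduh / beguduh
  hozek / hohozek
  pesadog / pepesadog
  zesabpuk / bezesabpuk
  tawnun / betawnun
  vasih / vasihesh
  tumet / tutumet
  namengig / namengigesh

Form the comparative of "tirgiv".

guduh and vasih both end in -h yet inflect differently (beguduh, vasihesh), so the final letter is not what conditions the rule; the last vowel is.
"tirgiv" has last vowel 'i'. The stems whose last vowel is 'i' (vasih → vasihesh, namengig → namengigesh) add -esh.
So tirgiv → tirgivesh.

tirgivesh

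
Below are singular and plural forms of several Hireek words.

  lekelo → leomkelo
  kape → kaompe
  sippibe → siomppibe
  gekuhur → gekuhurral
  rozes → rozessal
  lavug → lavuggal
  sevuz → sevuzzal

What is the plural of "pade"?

paomde

"pade" ends in a vowel. The stems ending in a vowel (lekelo → leomkelo, kape → kaompe, sippibe → siomppibe) insert -om- after the first vowel.
So pade → paomde.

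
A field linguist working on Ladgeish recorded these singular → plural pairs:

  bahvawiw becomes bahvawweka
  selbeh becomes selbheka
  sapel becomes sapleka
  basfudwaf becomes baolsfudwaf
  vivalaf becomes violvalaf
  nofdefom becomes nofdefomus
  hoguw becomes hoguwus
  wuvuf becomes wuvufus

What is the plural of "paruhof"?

bahvawiw and hoguw both end in -w yet inflect differently (bahvawweka, hoguwus), so the final letter is not what conditions the rule; the last vowel is.
"paruhof" has last vowel 'o'. The one such stem in the data (nofdefom → nofdefomus) adds -us, so the same rule applies.
The other patterns: stems whose last vowel is 'e' or 'i' delete the last vowel and add -eka; stems whose last vowel is 'a' insert -ol- after the first vowel.
So paruhof → paruhofus.

paruhofus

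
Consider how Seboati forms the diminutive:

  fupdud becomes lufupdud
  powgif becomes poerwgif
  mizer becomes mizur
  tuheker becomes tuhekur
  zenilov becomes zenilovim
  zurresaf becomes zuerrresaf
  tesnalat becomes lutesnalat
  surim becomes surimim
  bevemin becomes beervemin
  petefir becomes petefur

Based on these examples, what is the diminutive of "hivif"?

hiervif

bevemin and petefir both have last vowel 'i' yet inflect differently (beervemin, petefur), so the last vowel is not what conditions the rule; the final letter is.
"hivif" ends in -f. The stems ending in -f (zurresaf → zuerrresaf, powgif → poerwgif) insert -er- after the first vowel.
So hivif → hiervif.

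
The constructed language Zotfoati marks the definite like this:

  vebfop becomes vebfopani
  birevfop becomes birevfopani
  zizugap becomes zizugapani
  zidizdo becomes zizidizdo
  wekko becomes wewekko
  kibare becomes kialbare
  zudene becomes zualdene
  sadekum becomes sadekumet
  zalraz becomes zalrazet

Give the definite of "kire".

kialre

vebfop and zidizdo both have last vowel 'o' yet inflect differently (vebfopani, zizidizdo), so the last vowel is not what conditions the rule; the final letter is.
"kire" ends in -e. The stems ending in -e (kibare → kialbare, zudene → zualdene) insert -al- after the first vowel.
The other patterns: stems ending in -p add -ani; stems ending in -o repeat the first consonant+vowel as a prefix; stems ending in -m or -z add -et.
So kire → kialre.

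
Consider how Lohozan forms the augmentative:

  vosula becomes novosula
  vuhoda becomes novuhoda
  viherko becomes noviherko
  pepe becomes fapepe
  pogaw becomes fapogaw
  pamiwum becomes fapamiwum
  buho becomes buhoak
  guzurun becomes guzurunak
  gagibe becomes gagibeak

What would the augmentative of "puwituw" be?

viherko and buho both end in -o yet inflect differently (noviherko, buhoak), so the final letter is not what conditions the rule; the first letter is.
"puwituw" begins with p-. The stems beginning with p- (pepe → fapepe, pogaw → fapogaw, pamiwum → fapamiwum) add the prefix fa-.
So puwituw → fapuwituw.

fapuwituw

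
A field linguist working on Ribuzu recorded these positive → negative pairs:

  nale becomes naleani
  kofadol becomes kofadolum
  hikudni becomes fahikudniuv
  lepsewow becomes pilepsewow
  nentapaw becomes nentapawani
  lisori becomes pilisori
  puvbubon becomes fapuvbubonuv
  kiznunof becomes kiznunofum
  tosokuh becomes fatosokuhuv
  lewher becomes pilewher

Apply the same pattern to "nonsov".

nentapaw and lepsewow both end in -w yet inflect differently (nentapawani, pilepsewow), so the final letter is not what conditions the rule; the first letter is.
"nonsov" begins with n-. The stems beginning with n- (nentapaw → nentapawani, nale → naleani) add -ani.
So nonsov → nonsovani.

nonsovani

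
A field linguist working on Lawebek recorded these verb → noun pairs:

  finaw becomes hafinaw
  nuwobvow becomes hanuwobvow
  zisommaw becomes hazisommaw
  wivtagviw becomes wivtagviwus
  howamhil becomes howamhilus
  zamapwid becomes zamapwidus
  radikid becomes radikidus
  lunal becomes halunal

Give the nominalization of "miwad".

"miwad" has last vowel 'a'. The stems whose last vowel is 'a' (zisommaw → hazisommaw, finaw → hafinaw, lunal → halunal) add the prefix ha-.
So miwad → hamiwad.

hamiwad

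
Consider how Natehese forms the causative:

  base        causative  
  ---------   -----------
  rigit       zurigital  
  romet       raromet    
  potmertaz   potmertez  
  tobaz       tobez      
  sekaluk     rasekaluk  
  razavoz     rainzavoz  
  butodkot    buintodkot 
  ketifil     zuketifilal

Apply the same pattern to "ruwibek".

"ruwibek" has last vowel 'e'. The one such stem in the data (romet → raromet) adds the prefix ra-, so the same rule applies.
The other patterns: stems whose last vowel is 'i' add zu- … -al around the stem; stems whose last vowel is 'o' insert -in- after the first vowel; stems whose last vowel is 'a' change the last vowel to 'e'.
So ruwibek → raruwibek.

raruwibek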